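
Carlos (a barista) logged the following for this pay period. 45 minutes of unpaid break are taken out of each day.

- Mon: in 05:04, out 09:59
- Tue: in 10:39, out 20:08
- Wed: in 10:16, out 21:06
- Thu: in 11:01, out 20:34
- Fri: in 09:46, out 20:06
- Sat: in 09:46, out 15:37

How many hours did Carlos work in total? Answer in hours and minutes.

Mon: 05:04–09:59 = 4 h 55 min; less 45 min break → 4 h 10 min
Tue: 10:39–20:08 = 9 h 29 min; less 45 min break → 8 h 44 min
Wed: 10:16–21:06 = 10 h 50 min; less 45 min break → 10 h 5 min
Thu: 11:01–20:34 = 9 h 33 min; less 45 min break → 8 h 48 min
Fri: 09:46–20:06 = 10 h 20 min; less 45 min break → 9 h 35 min
Sat: 09:46–15:37 = 5 h 51 min; less 45 min break → 5 h 6 min
Total: 4 h 10 min + 8 h 44 min + 10 h 5 min + 8 h 48 min + 9 h 35 min + 5 h 6 min = 46 h 28 min.

46 h 28 min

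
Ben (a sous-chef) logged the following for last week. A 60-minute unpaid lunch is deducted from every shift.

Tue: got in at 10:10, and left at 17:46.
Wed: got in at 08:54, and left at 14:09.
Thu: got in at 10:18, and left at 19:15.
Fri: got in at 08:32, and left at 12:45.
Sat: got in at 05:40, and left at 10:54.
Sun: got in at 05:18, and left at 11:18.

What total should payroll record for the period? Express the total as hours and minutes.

31 h 15 min

Tue: 10:10–17:46 = 7 h 36 min; less 60 min break → 6 h 36 min
Wed: 08:54–14:09 = 5 h 15 min; less 60 min break → 4 h 15 min
Thu: 10:18–19:15 = 8 h 57 min; less 60 min break → 7 h 57 min
Fri: 08:32–12:45 = 4 h 13 min; less 60 min break → 3 h 13 min
Sat: 05:40–10:54 = 5 h 14 min; less 60 min break → 4 h 14 min
Sun: 05:18–11:18 = 6 h 0 min; less 60 min break → 5 h 0 min
Total: 6 h 36 min + 4 h 15 min + 7 h 57 min + 3 h 13 min + 4 h 14 min + 5 h 0 min = 31 h 15 min.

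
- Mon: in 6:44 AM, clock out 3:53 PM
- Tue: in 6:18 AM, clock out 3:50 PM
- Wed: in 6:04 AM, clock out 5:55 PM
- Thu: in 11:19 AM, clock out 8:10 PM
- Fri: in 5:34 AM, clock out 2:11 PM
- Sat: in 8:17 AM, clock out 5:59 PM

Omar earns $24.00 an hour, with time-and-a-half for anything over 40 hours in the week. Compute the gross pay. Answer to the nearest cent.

$1597.20

Mon: 6:44 AM–3:53 PM = 9 h 9 min
Tue: 6:18 AM–3:50 PM = 9 h 32 min
Wed: 6:04 AM–5:55 PM = 11 h 51 min
Thu: 11:19 AM–8:10 PM = 8 h 51 min
Fri: 5:34 AM–2:11 PM = 8 h 37 min
Sat: 8:17 AM–5:59 PM = 9 h 42 min
Total worked: 57 h 42 min = 3462 min.
Regular 40 h 0 min = 2400 min at $24.00/h; overtime 17 h 42 min = 1062 min at $36.00/h.
Pay = (2400 × $24.00 + 1062 × $36.00) ÷ 60 = $1597.20.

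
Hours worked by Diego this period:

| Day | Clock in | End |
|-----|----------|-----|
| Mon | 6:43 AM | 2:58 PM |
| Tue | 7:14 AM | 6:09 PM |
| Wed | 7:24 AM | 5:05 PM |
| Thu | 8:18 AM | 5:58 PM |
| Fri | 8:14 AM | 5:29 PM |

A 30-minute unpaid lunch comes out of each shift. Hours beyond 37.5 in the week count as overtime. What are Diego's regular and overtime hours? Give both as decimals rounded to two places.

Mon: 6:43 AM–2:58 PM = 8 h 15 min; less 30 min break → 7 h 45 min
Tue: 7:14 AM–6:09 PM = 10 h 55 min; less 30 min break → 10 h 25 min
Wed: 7:24 AM–5:05 PM = 9 h 41 min; less 30 min break → 9 h 11 min
Thu: 8:18 AM–5:58 PM = 9 h 40 min; less 30 min break → 9 h 10 min
Fri: 8:14 AM–5:29 PM = 9 h 15 min; less 30 min break → 8 h 45 min
Total worked: 45 h 16 min = 45.27 h.
Threshold 37.5 h → overtime 7 h 46 min, regular 37 h 30 min.

Regular 37.50 hours, overtime 7.77 hours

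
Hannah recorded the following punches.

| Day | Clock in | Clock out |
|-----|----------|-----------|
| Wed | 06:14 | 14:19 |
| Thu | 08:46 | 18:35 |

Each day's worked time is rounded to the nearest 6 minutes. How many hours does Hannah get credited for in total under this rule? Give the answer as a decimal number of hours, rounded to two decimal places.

17.90 hours

Wed: 06:14–14:19 = 8 h 5 min → rounds to 8 h 6 min
Thu: 08:46–18:35 = 9 h 49 min → rounds to 9 h 48 min
Total credited: 17 h 54 min.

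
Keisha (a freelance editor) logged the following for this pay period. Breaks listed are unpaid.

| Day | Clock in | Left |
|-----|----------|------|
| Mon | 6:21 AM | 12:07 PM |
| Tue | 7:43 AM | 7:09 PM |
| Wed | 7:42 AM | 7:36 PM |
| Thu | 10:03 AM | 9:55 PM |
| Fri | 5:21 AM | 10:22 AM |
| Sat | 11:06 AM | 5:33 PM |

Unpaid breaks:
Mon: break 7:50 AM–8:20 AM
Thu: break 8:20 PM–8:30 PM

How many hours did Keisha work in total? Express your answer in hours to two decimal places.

Mon: 6:21 AM–12:07 PM = 5 h 46 min; less 30 min break → 5 h 16 min
Tue: 7:43 AM–7:09 PM = 11 h 26 min
Wed: 7:42 AM–7:36 PM = 11 h 54 min
Thu: 10:03 AM–9:55 PM = 11 h 52 min; less 10 min break → 11 h 42 min
Fri: 5:21 AM–10:22 AM = 5 h 1 min
Sat: 11:06 AM–5:33 PM = 6 h 27 min
Total: 5 h 16 min + 11 h 26 min + 11 h 54 min + 11 h 42 min + 5 h 1 min + 6 h 27 min = 51 h 46 min.

51.77 hours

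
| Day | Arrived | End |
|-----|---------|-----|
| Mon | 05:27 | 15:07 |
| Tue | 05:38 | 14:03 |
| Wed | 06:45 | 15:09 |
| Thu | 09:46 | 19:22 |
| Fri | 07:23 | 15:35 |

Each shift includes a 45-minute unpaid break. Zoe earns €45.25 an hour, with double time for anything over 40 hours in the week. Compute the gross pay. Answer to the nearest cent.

€1858.27

Mon: 05:27–15:07 = 9 h 40 min; less 45 min break → 8 h 55 min
Tue: 05:38–14:03 = 8 h 25 min; less 45 min break → 7 h 40 min
Wed: 06:45–15:09 = 8 h 24 min; less 45 min break → 7 h 39 min
Thu: 09:46–19:22 = 9 h 36 min; less 45 min break → 8 h 51 min
Fri: 07:23–15:35 = 8 h 12 min; less 45 min break → 7 h 27 min
Total worked: 40 h 32 min = 2432 min.
Regular 40 h 0 min = 2400 min at €45.25/h; overtime 0 h 32 min = 32 min at €90.50/h.
Pay = (2400 × €45.25 + 32 × €90.50) ÷ 60 = €1858.27.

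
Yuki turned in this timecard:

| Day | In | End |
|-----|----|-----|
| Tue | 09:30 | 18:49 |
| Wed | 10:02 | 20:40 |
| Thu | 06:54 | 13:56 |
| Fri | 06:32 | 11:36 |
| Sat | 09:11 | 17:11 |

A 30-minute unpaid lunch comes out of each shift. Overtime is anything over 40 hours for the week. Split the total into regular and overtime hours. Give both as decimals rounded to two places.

Tue: 09:30–18:49 = 9 h 19 min; less 30 min break → 8 h 49 min
Wed: 10:02–20:40 = 10 h 38 min; less 30 min break → 10 h 8 min
Thu: 06:54–13:56 = 7 h 2 min; less 30 min break → 6 h 32 min
Fri: 06:32–11:36 = 5 h 4 min; less 30 min break → 4 h 34 min
Sat: 09:11–17:11 = 8 h 0 min; less 30 min break → 7 h 30 min
Total worked: 37 h 33 min = 37.55 h.
Threshold 40 h → overtime 0 h 0 min, regular 37 h 33 min.

Regular 37.55 hours, overtime 0.00 hours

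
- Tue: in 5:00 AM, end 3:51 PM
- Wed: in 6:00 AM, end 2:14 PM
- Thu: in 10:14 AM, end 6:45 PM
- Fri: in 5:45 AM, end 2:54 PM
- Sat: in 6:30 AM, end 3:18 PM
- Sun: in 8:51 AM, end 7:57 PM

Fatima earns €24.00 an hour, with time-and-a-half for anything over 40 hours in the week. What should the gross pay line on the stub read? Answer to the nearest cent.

Tue: 5:00 AM–3:51 PM = 10 h 51 min
Wed: 6:00 AM–2:14 PM = 8 h 14 min
Thu: 10:14 AM–6:45 PM = 8 h 31 min
Fri: 5:45 AM–2:54 PM = 9 h 9 min
Sat: 6:30 AM–3:18 PM = 8 h 48 min
Sun: 8:51 AM–7:57 PM = 11 h 6 min
Total worked: 56 h 39 min = 3399 min.
Regular 40 h 0 min = 2400 min at €24.00/h; overtime 16 h 39 min = 999 min at €36.00/h.
Pay = (2400 × €24.00 + 999 × €36.00) ÷ 60 = €1559.40.

€1559.40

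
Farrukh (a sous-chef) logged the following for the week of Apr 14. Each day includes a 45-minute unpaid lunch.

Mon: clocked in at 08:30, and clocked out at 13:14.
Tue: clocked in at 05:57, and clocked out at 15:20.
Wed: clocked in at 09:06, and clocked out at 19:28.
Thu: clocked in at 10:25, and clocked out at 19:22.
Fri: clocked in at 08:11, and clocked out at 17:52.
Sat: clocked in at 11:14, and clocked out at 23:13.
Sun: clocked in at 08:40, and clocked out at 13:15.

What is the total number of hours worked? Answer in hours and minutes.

Mon: 08:30–13:14 = 4 h 44 min; less 45 min break → 3 h 59 min
Tue: 05:57–15:20 = 9 h 23 min; less 45 min break → 8 h 38 min
Wed: 09:06–19:28 = 10 h 22 min; less 45 min break → 9 h 37 min
Thu: 10:25–19:22 = 8 h 57 min; less 45 min break → 8 h 12 min
Fri: 08:11–17:52 = 9 h 41 min; less 45 min break → 8 h 56 min
Sat: 11:14–23:13 = 11 h 59 min; less 45 min break → 11 h 14 min
Sun: 08:40–13:15 = 4 h 35 min; less 45 min break → 3 h 50 min
Total: 3 h 59 min + 8 h 38 min + 9 h 37 min + 8 h 12 min + 8 h 56 min + 11 h 14 min + 3 h 50 min = 54 h 26 min.

54 h 26 min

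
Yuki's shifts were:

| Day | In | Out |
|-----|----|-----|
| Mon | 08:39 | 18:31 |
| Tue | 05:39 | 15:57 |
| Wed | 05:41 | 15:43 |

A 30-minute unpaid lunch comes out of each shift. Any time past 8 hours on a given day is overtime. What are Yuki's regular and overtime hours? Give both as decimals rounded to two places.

Regular 24.00 hours, overtime 4.70 hours

Mon: 08:39–18:31 = 9 h 52 min; less 30 min break → 9 h 22 min
Tue: 05:39–15:57 = 10 h 18 min; less 30 min break → 9 h 48 min
Wed: 05:41–15:43 = 10 h 2 min; less 30 min break → 9 h 32 min
Mon reg 8 h 0 min / OT 1 h 22 min; Tue reg 8 h 0 min / OT 1 h 48 min; Wed reg 8 h 0 min / OT 1 h 32 min.
Totals: regular 24 h 0 min, overtime 4 h 42 min.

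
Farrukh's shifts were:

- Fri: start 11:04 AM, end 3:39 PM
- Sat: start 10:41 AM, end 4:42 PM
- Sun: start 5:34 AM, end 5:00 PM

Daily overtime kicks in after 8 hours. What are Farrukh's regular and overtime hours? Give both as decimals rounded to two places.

Regular 18.60 hours, overtime 3.43 hours

Fri: 11:04 AM–3:39 PM = 4 h 35 min
Sat: 10:41 AM–4:42 PM = 6 h 1 min
Sun: 5:34 AM–5:00 PM = 11 h 26 min
Fri reg 4 h 35 min / OT 0 h 0 min; Sat reg 6 h 1 min / OT 0 h 0 min; Sun reg 8 h 0 min / OT 3 h 26 min.
Totals: regular 18 h 36 min, overtime 3 h 26 min.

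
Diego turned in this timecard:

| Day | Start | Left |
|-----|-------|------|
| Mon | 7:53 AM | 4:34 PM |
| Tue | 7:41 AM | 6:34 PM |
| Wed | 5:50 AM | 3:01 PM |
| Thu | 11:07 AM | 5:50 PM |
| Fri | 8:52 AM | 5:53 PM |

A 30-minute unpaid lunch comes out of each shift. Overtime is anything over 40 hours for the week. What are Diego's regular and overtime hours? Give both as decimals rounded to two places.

Regular 40.00 hours, overtime 1.98 hours

Mon: 7:53 AM–4:34 PM = 8 h 41 min; less 30 min break → 8 h 11 min
Tue: 7:41 AM–6:34 PM = 10 h 53 min; less 30 min break → 10 h 23 min
Wed: 5:50 AM–3:01 PM = 9 h 11 min; less 30 min break → 8 h 41 min
Thu: 11:07 AM–5:50 PM = 6 h 43 min; less 30 min break → 6 h 13 min
Fri: 8:52 AM–5:53 PM = 9 h 1 min; less 30 min break → 8 h 31 min
Total worked: 41 h 59 min = 41.98 h.
Threshold 40 h → overtime 1 h 59 min, regular 40 h 0 min.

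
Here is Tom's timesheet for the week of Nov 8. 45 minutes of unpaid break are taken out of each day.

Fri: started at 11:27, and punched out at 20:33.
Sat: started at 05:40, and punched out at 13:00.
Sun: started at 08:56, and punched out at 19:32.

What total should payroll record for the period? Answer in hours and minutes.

Fri: 11:27–20:33 = 9 h 6 min; less 45 min break → 8 h 21 min
Sat: 05:40–13:00 = 7 h 20 min; less 45 min break → 6 h 35 min
Sun: 08:56–19:32 = 10 h 36 min; less 45 min break → 9 h 51 min
Total: 8 h 21 min + 6 h 35 min + 9 h 51 min = 24 h 47 min.

24 h 47 min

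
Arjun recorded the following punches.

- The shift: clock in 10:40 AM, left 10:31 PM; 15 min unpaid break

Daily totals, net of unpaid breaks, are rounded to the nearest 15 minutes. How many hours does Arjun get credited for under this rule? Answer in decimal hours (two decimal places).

11.50 hours

The shift: 10:40 AM–10:31 PM = 11 h 51 min − 15 min = 11 h 36 min → rounds to 11 h 30 min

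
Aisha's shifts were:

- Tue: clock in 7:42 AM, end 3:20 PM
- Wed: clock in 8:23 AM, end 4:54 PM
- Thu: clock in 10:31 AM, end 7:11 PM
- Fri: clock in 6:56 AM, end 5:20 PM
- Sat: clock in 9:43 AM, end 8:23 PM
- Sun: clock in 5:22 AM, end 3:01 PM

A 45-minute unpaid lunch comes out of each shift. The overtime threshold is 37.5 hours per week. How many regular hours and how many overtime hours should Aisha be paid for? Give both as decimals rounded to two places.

Tue: 7:42 AM–3:20 PM = 7 h 38 min; less 45 min break → 6 h 53 min
Wed: 8:23 AM–4:54 PM = 8 h 31 min; less 45 min break → 7 h 46 min
Thu: 10:31 AM–7:11 PM = 8 h 40 min; less 45 min break → 7 h 55 min
Fri: 6:56 AM–5:20 PM = 10 h 24 min; less 45 min break → 9 h 39 min
Sat: 9:43 AM–8:23 PM = 10 h 40 min; less 45 min break → 9 h 55 min
Sun: 5:22 AM–3:01 PM = 9 h 39 min; less 45 min break → 8 h 54 min
Total worked: 51 h 2 min = 51.03 h.
Threshold 37.5 h → overtime 13 h 32 min, regular 37 h 30 min.

Regular 37.50 hours, overtime 13.53 hours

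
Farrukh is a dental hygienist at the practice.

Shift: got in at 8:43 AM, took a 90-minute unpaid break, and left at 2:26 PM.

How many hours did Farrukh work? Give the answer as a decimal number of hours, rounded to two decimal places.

4.22 hours

Shift: 8:43 AM–2:26 PM = 5 h 43 min; less 90 min break → 4 h 13 min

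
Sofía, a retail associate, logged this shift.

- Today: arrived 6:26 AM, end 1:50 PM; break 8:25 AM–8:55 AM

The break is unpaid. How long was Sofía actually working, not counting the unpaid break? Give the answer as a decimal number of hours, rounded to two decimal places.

Today: 6:26 AM–1:50 PM = 7 h 24 min; less 30 min break → 6 h 54 min

6.90 hours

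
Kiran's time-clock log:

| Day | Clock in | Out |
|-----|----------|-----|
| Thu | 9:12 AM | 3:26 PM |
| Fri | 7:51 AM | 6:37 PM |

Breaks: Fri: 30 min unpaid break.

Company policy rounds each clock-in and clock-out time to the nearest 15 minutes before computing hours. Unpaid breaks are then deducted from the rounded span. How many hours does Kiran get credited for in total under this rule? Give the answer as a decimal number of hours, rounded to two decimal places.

16.50 hours

Thu: in 9:12 AM→9:15 AM, out 3:26 PM→3:30 PM; 6 h 15 min
Fri: in 7:51 AM→7:45 AM, out 6:37 PM→6:30 PM; 10 h 45 min − 30 min = 10 h 15 min
Total credited: 16 h 30 min.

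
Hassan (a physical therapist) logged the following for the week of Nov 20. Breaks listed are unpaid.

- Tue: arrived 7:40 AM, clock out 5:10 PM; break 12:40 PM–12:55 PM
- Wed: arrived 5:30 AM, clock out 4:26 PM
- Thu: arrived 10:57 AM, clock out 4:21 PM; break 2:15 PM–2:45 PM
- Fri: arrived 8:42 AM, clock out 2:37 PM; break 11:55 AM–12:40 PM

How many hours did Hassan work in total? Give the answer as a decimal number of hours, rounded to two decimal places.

30.25 hours

Tue: 7:40 AM–5:10 PM = 9 h 30 min; less 15 min break → 9 h 15 min
Wed: 5:30 AM–4:26 PM = 10 h 56 min
Thu: 10:57 AM–4:21 PM = 5 h 24 min; less 30 min break → 4 h 54 min
Fri: 8:42 AM–2:37 PM = 5 h 55 min; less 45 min break → 5 h 10 min
Total: 9 h 15 min + 10 h 56 min + 4 h 54 min + 5 h 10 min = 30 h 15 min.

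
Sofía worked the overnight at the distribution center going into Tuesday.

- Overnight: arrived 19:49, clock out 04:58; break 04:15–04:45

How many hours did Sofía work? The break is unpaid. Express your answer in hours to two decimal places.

8.65 hours

Overnight: 19:49 → midnight = 4 h 11 min; midnight → 04:58 = 4 h 58 min; span 9 h 9 min; less 30 min break → 8 h 39 min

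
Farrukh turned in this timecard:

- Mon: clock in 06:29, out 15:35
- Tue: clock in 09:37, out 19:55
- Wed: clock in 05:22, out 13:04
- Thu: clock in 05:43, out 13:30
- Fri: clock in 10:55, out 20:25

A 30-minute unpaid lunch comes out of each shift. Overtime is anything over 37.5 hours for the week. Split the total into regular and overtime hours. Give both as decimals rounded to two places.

Mon: 06:29–15:35 = 9 h 6 min; less 30 min break → 8 h 36 min
Tue: 09:37–19:55 = 10 h 18 min; less 30 min break → 9 h 48 min
Wed: 05:22–13:04 = 7 h 42 min; less 30 min break → 7 h 12 min
Thu: 05:43–13:30 = 7 h 47 min; less 30 min break → 7 h 17 min
Fri: 10:55–20:25 = 9 h 30 min; less 30 min break → 9 h 0 min
Total worked: 41 h 53 min = 41.88 h.
Threshold 37.5 h → overtime 4 h 23 min, regular 37 h 30 min.

Regular 37.50 hours, overtime 4.38 hours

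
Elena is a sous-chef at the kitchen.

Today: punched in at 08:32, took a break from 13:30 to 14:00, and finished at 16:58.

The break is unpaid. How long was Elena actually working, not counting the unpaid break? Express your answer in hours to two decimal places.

Today: 08:32–16:58 = 8 h 26 min; less 30 min break → 7 h 56 min

7.93 hours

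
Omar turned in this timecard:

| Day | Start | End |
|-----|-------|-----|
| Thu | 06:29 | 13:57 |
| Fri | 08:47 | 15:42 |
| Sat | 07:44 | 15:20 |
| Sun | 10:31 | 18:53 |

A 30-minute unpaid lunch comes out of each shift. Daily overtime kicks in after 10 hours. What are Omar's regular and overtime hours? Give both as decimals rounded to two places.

Thu: 06:29–13:57 = 7 h 28 min; less 30 min break → 6 h 58 min
Fri: 08:47–15:42 = 6 h 55 min; less 30 min break → 6 h 25 min
Sat: 07:44–15:20 = 7 h 36 min; less 30 min break → 7 h 6 min
Sun: 10:31–18:53 = 8 h 22 min; less 30 min break → 7 h 52 min
Thu reg 6 h 58 min / OT 0 h 0 min; Fri reg 6 h 25 min / OT 0 h 0 min; Sat reg 7 h 6 min / OT 0 h 0 min; Sun reg 7 h 52 min / OT 0 h 0 min.
Totals: regular 28 h 21 min, overtime 0 h 0 min.

Regular 28.35 hours, overtime 0.00 hours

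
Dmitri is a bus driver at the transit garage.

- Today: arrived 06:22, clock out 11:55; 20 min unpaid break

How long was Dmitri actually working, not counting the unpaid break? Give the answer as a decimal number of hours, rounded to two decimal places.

5.22 hours

Today: 06:22–11:55 = 5 h 33 min; less 20 min break → 5 h 13 min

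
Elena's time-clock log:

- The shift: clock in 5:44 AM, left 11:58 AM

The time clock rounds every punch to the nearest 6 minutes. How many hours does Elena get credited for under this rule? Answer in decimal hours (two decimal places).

6.30 hours

The shift: in 5:44 AM→5:42 AM, out 11:58 AM→12:00 PM; 6 h 18 min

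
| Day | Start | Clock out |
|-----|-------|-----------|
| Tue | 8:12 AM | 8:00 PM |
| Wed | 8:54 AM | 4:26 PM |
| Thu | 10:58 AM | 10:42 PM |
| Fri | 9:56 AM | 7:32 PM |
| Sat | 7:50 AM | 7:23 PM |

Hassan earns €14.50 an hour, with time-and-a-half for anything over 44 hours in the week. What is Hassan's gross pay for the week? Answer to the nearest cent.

Tue: 8:12 AM–8:00 PM = 11 h 48 min
Wed: 8:54 AM–4:26 PM = 7 h 32 min
Thu: 10:58 AM–10:42 PM = 11 h 44 min
Fri: 9:56 AM–7:32 PM = 9 h 36 min
Sat: 7:50 AM–7:23 PM = 11 h 33 min
Total worked: 52 h 13 min = 3133 min.
Regular 44 h 0 min = 2640 min at €14.50/h; overtime 8 h 13 min = 493 min at €21.75/h.
Pay = (2640 × €14.50 + 493 × €21.75) ÷ 60 = €816.71.

€816.71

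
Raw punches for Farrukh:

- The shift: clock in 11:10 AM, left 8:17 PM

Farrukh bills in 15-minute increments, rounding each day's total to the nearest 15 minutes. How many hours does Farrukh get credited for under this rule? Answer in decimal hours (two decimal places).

The shift: 11:10 AM–8:17 PM = 9 h 7 min → rounds to 9 h 0 min

9.00 hours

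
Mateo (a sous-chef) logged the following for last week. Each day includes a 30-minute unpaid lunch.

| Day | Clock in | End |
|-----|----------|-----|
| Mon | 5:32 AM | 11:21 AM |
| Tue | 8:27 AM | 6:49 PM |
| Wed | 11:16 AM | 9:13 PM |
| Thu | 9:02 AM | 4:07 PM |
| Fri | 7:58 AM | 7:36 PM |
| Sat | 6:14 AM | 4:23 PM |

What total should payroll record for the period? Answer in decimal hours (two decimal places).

52.00 hours

Mon: 5:32 AM–11:21 AM = 5 h 49 min; less 30 min break → 5 h 19 min
Tue: 8:27 AM–6:49 PM = 10 h 22 min; less 30 min break → 9 h 52 min
Wed: 11:16 AM–9:13 PM = 9 h 57 min; less 30 min break → 9 h 27 min
Thu: 9:02 AM–4:07 PM = 7 h 5 min; less 30 min break → 6 h 35 min
Fri: 7:58 AM–7:36 PM = 11 h 38 min; less 30 min break → 11 h 8 min
Sat: 6:14 AM–4:23 PM = 10 h 9 min; less 30 min break → 9 h 39 min
Total: 5 h 19 min + 9 h 52 min + 9 h 27 min + 6 h 35 min + 11 h 8 min + 9 h 39 min = 52 h 0 min.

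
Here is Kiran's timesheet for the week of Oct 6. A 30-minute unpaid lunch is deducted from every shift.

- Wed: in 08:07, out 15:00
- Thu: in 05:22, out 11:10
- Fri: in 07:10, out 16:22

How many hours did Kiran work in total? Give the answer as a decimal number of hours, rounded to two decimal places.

Wed: 08:07–15:00 = 6 h 53 min; less 30 min break → 6 h 23 min
Thu: 05:22–11:10 = 5 h 48 min; less 30 min break → 5 h 18 min
Fri: 07:10–16:22 = 9 h 12 min; less 30 min break → 8 h 42 min
Total: 6 h 23 min + 5 h 18 min + 8 h 42 min = 20 h 23 min.

20.38 hours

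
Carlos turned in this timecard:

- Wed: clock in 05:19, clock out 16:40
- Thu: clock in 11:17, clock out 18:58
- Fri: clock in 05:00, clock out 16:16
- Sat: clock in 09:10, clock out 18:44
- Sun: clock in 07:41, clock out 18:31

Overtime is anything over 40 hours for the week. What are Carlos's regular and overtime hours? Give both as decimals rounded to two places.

Regular 40.00 hours, overtime 10.70 hours

Wed: 05:19–16:40 = 11 h 21 min
Thu: 11:17–18:58 = 7 h 41 min
Fri: 05:00–16:16 = 11 h 16 min
Sat: 09:10–18:44 = 9 h 34 min
Sun: 07:41–18:31 = 10 h 50 min
Total worked: 50 h 42 min = 50.70 h.
Threshold 40 h → overtime 10 h 42 min, regular 40 h 0 min.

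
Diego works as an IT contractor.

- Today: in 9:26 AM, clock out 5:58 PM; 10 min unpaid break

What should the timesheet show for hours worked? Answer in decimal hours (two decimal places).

8.37 hours

Today: 9:26 AM–5:58 PM = 8 h 32 min; less 10 min break → 8 h 22 min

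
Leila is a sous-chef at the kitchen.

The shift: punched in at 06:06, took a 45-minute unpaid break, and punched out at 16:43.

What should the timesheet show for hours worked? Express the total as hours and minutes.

The shift: 06:06–16:43 = 10 h 37 min; less 45 min break → 9 h 52 min

9 h 52 min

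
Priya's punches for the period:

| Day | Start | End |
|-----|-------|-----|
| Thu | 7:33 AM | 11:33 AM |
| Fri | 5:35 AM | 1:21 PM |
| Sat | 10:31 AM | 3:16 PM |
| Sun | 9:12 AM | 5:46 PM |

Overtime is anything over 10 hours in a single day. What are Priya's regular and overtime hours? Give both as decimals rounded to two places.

Regular 25.08 hours, overtime 0.00 hours

Thu: 7:33 AM–11:33 AM = 4 h 0 min
Fri: 5:35 AM–1:21 PM = 7 h 46 min
Sat: 10:31 AM–3:16 PM = 4 h 45 min
Sun: 9:12 AM–5:46 PM = 8 h 34 min
Thu reg 4 h 0 min / OT 0 h 0 min; Fri reg 7 h 46 min / OT 0 h 0 min; Sat reg 4 h 45 min / OT 0 h 0 min; Sun reg 8 h 34 min / OT 0 h 0 min.
Totals: regular 25 h 5 min, overtime 0 h 0 min.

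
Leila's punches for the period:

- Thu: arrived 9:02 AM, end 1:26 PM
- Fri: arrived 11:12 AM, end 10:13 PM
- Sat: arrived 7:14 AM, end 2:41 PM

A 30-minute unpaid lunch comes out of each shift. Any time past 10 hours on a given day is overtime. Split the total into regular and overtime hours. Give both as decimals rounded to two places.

Regular 20.85 hours, overtime 0.52 hours

Thu: 9:02 AM–1:26 PM = 4 h 24 min; less 30 min break → 3 h 54 min
Fri: 11:12 AM–10:13 PM = 11 h 1 min; less 30 min break → 10 h 31 min
Sat: 7:14 AM–2:41 PM = 7 h 27 min; less 30 min break → 6 h 57 min
Thu reg 3 h 54 min / OT 0 h 0 min; Fri reg 10 h 0 min / OT 0 h 31 min; Sat reg 6 h 57 min / OT 0 h 0 min.
Totals: regular 20 h 51 min, overtime 0 h 31 min.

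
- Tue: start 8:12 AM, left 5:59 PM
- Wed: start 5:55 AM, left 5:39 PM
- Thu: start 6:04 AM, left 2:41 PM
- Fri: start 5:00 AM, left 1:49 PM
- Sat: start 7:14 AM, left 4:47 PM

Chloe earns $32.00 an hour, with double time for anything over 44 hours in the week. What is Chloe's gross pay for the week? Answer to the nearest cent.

$1696.00

Tue: 8:12 AM–5:59 PM = 9 h 47 min
Wed: 5:55 AM–5:39 PM = 11 h 44 min
Thu: 6:04 AM–2:41 PM = 8 h 37 min
Fri: 5:00 AM–1:49 PM = 8 h 49 min
Sat: 7:14 AM–4:47 PM = 9 h 33 min
Total worked: 48 h 30 min = 2910 min.
Regular 44 h 0 min = 2640 min at $32.00/h; overtime 4 h 30 min = 270 min at $64.00/h.
Pay = (2640 × $32.00 + 270 × $64.00) ÷ 60 = $1696.00.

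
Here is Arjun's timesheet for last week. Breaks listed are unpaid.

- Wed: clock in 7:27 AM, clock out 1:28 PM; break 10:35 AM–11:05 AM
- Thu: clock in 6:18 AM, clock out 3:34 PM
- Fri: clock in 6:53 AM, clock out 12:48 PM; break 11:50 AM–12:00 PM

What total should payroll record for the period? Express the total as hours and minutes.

20 h 32 min

Wed: 7:27 AM–1:28 PM = 6 h 1 min; less 30 min break → 5 h 31 min
Thu: 6:18 AM–3:34 PM = 9 h 16 min
Fri: 6:53 AM–12:48 PM = 5 h 55 min; less 10 min break → 5 h 45 min
Total: 5 h 31 min + 9 h 16 min + 5 h 45 min = 20 h 32 min.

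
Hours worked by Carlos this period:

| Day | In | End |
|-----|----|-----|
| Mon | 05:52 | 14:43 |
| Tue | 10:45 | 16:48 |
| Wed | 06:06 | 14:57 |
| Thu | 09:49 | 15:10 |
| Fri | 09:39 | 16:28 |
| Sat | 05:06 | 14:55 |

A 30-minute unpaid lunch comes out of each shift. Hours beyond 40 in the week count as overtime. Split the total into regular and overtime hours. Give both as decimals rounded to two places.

Regular 40.00 hours, overtime 2.73 hours

Mon: 05:52–14:43 = 8 h 51 min; less 30 min break → 8 h 21 min
Tue: 10:45–16:48 = 6 h 3 min; less 30 min break → 5 h 33 min
Wed: 06:06–14:57 = 8 h 51 min; less 30 min break → 8 h 21 min
Thu: 09:49–15:10 = 5 h 21 min; less 30 min break → 4 h 51 min
Fri: 09:39–16:28 = 6 h 49 min; less 30 min break → 6 h 19 min
Sat: 05:06–14:55 = 9 h 49 min; less 30 min break → 9 h 19 min
Total worked: 42 h 44 min = 42.73 h.
Threshold 40 h → overtime 2 h 44 min, regular 40 h 0 min.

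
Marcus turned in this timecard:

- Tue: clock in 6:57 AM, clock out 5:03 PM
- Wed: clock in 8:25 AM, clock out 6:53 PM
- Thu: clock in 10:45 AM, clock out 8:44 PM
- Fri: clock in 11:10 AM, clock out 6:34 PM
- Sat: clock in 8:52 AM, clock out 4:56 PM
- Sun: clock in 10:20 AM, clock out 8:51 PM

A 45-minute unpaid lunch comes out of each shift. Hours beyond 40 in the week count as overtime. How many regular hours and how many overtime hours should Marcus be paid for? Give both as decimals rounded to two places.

Regular 40.00 hours, overtime 12.03 hours

Tue: 6:57 AM–5:03 PM = 10 h 6 min; less 45 min break → 9 h 21 min
Wed: 8:25 AM–6:53 PM = 10 h 28 min; less 45 min break → 9 h 43 min
Thu: 10:45 AM–8:44 PM = 9 h 59 min; less 45 min break → 9 h 14 min
Fri: 11:10 AM–6:34 PM = 7 h 24 min; less 45 min break → 6 h 39 min
Sat: 8:52 AM–4:56 PM = 8 h 4 min; less 45 min break → 7 h 19 min
Sun: 10:20 AM–8:51 PM = 10 h 31 min; less 45 min break → 9 h 46 min
Total worked: 52 h 2 min = 52.03 h.
Threshold 40 h → overtime 12 h 2 min, regular 40 h 0 min.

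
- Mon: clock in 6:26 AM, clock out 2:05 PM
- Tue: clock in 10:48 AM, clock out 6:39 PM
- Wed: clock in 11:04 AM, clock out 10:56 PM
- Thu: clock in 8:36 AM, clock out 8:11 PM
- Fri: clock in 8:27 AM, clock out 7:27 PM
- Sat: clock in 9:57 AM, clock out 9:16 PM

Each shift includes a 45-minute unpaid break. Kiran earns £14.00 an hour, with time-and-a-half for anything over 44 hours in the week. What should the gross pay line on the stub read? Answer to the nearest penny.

Mon: 6:26 AM–2:05 PM = 7 h 39 min; less 45 min break → 6 h 54 min
Tue: 10:48 AM–6:39 PM = 7 h 51 min; less 45 min break → 7 h 6 min
Wed: 11:04 AM–10:56 PM = 11 h 52 min; less 45 min break → 11 h 7 min
Thu: 8:36 AM–8:11 PM = 11 h 35 min; less 45 min break → 10 h 50 min
Fri: 8:27 AM–7:27 PM = 11 h 0 min; less 45 min break → 10 h 15 min
Sat: 9:57 AM–9:16 PM = 11 h 19 min; less 45 min break → 10 h 34 min
Total worked: 56 h 46 min = 3406 min.
Regular 44 h 0 min = 2640 min at £14.00/h; overtime 12 h 46 min = 766 min at £21.00/h.
Pay = (2640 × £14.00 + 766 × £21.00) ÷ 60 = £884.10.

£884.10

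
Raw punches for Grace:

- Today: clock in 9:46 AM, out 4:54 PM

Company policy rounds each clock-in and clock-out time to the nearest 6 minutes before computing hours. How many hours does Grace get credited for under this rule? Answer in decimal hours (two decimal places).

7.10 hours

Today: in 9:46 AM→9:48 AM, out 4:54 PM→4:54 PM; 7 h 6 min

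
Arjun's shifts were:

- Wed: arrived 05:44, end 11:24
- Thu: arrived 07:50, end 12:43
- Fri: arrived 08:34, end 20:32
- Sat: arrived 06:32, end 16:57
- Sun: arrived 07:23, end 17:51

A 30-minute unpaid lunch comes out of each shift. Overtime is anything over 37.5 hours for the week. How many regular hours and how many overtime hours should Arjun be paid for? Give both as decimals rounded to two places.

Regular 37.50 hours, overtime 3.40 hours

Wed: 05:44–11:24 = 5 h 40 min; less 30 min break → 5 h 10 min
Thu: 07:50–12:43 = 4 h 53 min; less 30 min break → 4 h 23 min
Fri: 08:34–20:32 = 11 h 58 min; less 30 min break → 11 h 28 min
Sat: 06:32–16:57 = 10 h 25 min; less 30 min break → 9 h 55 min
Sun: 07:23–17:51 = 10 h 28 min; less 30 min break → 9 h 58 min
Total worked: 40 h 54 min = 40.90 h.
Threshold 37.5 h → overtime 3 h 24 min, regular 37 h 30 min.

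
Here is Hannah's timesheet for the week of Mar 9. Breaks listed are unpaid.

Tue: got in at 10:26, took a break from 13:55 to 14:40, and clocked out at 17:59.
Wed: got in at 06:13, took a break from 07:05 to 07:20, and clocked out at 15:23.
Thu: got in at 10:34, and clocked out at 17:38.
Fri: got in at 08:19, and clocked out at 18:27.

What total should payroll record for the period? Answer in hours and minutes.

32 h 55 min

Tue: 10:26–17:59 = 7 h 33 min; less 45 min break → 6 h 48 min
Wed: 06:13–15:23 = 9 h 10 min; less 15 min break → 8 h 55 min
Thu: 10:34–17:38 = 7 h 4 min
Fri: 08:19–18:27 = 10 h 8 min
Total: 6 h 48 min + 8 h 55 min + 7 h 4 min + 10 h 8 min = 32 h 55 min.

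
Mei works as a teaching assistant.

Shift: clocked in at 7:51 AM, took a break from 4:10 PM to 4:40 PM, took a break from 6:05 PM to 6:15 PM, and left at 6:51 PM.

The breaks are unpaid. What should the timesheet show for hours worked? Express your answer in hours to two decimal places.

10.33 hours

Shift: 7:51 AM–6:51 PM = 11 h 0 min; less 40 min break → 10 h 20 min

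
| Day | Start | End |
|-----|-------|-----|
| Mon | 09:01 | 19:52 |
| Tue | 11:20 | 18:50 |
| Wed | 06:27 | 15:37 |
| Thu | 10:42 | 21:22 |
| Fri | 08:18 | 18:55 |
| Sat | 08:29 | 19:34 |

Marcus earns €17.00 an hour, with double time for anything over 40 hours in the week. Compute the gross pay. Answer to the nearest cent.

Mon: 09:01–19:52 = 10 h 51 min
Tue: 11:20–18:50 = 7 h 30 min
Wed: 06:27–15:37 = 9 h 10 min
Thu: 10:42–21:22 = 10 h 40 min
Fri: 08:18–18:55 = 10 h 37 min
Sat: 08:29–19:34 = 11 h 5 min
Total worked: 59 h 53 min = 3593 min.
Regular 40 h 0 min = 2400 min at €17.00/h; overtime 19 h 53 min = 1193 min at €34.00/h.
Pay = (2400 × €17.00 + 1193 × €34.00) ÷ 60 = €1356.03.

€1356.03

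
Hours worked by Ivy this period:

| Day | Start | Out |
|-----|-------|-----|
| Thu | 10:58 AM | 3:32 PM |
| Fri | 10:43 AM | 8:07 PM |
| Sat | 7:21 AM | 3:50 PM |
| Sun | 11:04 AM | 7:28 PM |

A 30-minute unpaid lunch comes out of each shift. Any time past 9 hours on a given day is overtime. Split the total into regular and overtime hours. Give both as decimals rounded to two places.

Thu: 10:58 AM–3:32 PM = 4 h 34 min; less 30 min break → 4 h 4 min
Fri: 10:43 AM–8:07 PM = 9 h 24 min; less 30 min break → 8 h 54 min
Sat: 7:21 AM–3:50 PM = 8 h 29 min; less 30 min break → 7 h 59 min
Sun: 11:04 AM–7:28 PM = 8 h 24 min; less 30 min break → 7 h 54 min
Thu reg 4 h 4 min / OT 0 h 0 min; Fri reg 8 h 54 min / OT 0 h 0 min; Sat reg 7 h 59 min / OT 0 h 0 min; Sun reg 7 h 54 min / OT 0 h 0 min.
Totals: regular 28 h 51 min, overtime 0 h 0 min.

Regular 28.85 hours, overtime 0.00 hours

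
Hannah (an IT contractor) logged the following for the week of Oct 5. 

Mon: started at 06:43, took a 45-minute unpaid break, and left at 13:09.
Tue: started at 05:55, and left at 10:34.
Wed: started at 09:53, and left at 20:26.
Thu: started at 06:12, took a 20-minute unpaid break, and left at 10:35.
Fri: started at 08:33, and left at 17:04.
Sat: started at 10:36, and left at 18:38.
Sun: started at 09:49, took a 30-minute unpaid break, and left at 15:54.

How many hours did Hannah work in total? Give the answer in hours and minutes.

47 h 4 min

Mon: 06:43–13:09 = 6 h 26 min; less 45 min break → 5 h 41 min
Tue: 05:55–10:34 = 4 h 39 min
Wed: 09:53–20:26 = 10 h 33 min
Thu: 06:12–10:35 = 4 h 23 min; less 20 min break → 4 h 3 min
Fri: 08:33–17:04 = 8 h 31 min
Sat: 10:36–18:38 = 8 h 2 min
Sun: 09:49–15:54 = 6 h 5 min; less 30 min break → 5 h 35 min
Total: 5 h 41 min + 4 h 39 min + 10 h 33 min + 4 h 3 min + 8 h 31 min + 8 h 2 min + 5 h 35 min = 47 h 4 min.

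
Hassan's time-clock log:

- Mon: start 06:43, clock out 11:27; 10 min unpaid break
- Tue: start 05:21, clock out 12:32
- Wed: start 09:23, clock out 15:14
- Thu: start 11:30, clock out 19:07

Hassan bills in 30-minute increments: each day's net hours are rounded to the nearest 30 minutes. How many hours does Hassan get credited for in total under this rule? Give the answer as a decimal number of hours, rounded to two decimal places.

25.00 hours

Mon: 06:43–11:27 = 4 h 44 min − 10 min = 4 h 34 min → rounds to 4 h 30 min
Tue: 05:21–12:32 = 7 h 11 min → rounds to 7 h 0 min
Wed: 09:23–15:14 = 5 h 51 min → rounds to 6 h 0 min
Thu: 11:30–19:07 = 7 h 37 min → rounds to 7 h 30 min
Total credited: 25 h 0 min.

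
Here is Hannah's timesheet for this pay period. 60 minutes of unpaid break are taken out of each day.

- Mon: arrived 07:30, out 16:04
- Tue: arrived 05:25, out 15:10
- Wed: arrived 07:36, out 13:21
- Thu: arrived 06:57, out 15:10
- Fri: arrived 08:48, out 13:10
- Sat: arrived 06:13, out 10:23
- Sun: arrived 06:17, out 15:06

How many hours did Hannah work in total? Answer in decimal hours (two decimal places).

42.63 hours

Mon: 07:30–16:04 = 8 h 34 min; less 60 min break → 7 h 34 min
Tue: 05:25–15:10 = 9 h 45 min; less 60 min break → 8 h 45 min
Wed: 07:36–13:21 = 5 h 45 min; less 60 min break → 4 h 45 min
Thu: 06:57–15:10 = 8 h 13 min; less 60 min break → 7 h 13 min
Fri: 08:48–13:10 = 4 h 22 min; less 60 min break → 3 h 22 min
Sat: 06:13–10:23 = 4 h 10 min; less 60 min break → 3 h 10 min
Sun: 06:17–15:06 = 8 h 49 min; less 60 min break → 7 h 49 min
Total: 7 h 34 min + 8 h 45 min + 4 h 45 min + 7 h 13 min + 3 h 22 min + 3 h 10 min + 7 h 49 min = 42 h 38 min.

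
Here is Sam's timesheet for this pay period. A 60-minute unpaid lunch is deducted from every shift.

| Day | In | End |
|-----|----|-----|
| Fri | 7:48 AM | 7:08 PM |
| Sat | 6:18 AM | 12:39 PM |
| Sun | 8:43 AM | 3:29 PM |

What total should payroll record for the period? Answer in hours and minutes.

Fri: 7:48 AM–7:08 PM = 11 h 20 min; less 60 min break → 10 h 20 min
Sat: 6:18 AM–12:39 PM = 6 h 21 min; less 60 min break → 5 h 21 min
Sun: 8:43 AM–3:29 PM = 6 h 46 min; less 60 min break → 5 h 46 min
Total: 10 h 20 min + 5 h 21 min + 5 h 46 min = 21 h 27 min.

21 h 27 min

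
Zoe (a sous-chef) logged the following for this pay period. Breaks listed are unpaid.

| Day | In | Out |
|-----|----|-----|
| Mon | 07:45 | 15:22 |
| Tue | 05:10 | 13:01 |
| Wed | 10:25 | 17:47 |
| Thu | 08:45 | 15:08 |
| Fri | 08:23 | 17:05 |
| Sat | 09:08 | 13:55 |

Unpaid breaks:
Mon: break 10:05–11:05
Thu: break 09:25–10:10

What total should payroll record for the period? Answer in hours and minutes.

40 h 57 min

Mon: 07:45–15:22 = 7 h 37 min; less 60 min break → 6 h 37 min
Tue: 05:10–13:01 = 7 h 51 min
Wed: 10:25–17:47 = 7 h 22 min
Thu: 08:45–15:08 = 6 h 23 min; less 45 min break → 5 h 38 min
Fri: 08:23–17:05 = 8 h 42 min
Sat: 09:08–13:55 = 4 h 47 min
Total: 6 h 37 min + 7 h 51 min + 7 h 22 min + 5 h 38 min + 8 h 42 min + 4 h 47 min = 40 h 57 min.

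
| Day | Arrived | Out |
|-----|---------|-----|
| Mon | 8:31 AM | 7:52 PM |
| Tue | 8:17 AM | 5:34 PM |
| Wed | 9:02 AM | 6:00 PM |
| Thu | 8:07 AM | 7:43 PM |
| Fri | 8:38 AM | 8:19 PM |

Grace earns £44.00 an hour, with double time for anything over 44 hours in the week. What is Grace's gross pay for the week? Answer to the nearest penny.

£2717.73

Mon: 8:31 AM–7:52 PM = 11 h 21 min
Tue: 8:17 AM–5:34 PM = 9 h 17 min
Wed: 9:02 AM–6:00 PM = 8 h 58 min
Thu: 8:07 AM–7:43 PM = 11 h 36 min
Fri: 8:38 AM–8:19 PM = 11 h 41 min
Total worked: 52 h 53 min = 3173 min.
Regular 44 h 0 min = 2640 min at £44.00/h; overtime 8 h 53 min = 533 min at £88.00/h.
Pay = (2640 × £44.00 + 533 × £88.00) ÷ 60 = £2717.73.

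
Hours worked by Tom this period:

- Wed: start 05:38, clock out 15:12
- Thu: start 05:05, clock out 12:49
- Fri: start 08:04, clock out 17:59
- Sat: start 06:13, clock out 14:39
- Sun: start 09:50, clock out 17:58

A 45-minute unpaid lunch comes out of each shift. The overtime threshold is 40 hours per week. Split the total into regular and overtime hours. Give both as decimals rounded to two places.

Regular 40.00 hours, overtime 0.03 hours

Wed: 05:38–15:12 = 9 h 34 min; less 45 min break → 8 h 49 min
Thu: 05:05–12:49 = 7 h 44 min; less 45 min break → 6 h 59 min
Fri: 08:04–17:59 = 9 h 55 min; less 45 min break → 9 h 10 min
Sat: 06:13–14:39 = 8 h 26 min; less 45 min break → 7 h 41 min
Sun: 09:50–17:58 = 8 h 8 min; less 45 min break → 7 h 23 min
Total worked: 40 h 2 min = 40.03 h.
Threshold 40 h → overtime 0 h 2 min, regular 40 h 0 min.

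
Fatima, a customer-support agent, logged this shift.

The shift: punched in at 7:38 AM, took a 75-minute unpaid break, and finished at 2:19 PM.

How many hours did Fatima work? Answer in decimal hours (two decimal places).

The shift: 7:38 AM–2:19 PM = 6 h 41 min; less 75 min break → 5 h 26 min

5.43 hours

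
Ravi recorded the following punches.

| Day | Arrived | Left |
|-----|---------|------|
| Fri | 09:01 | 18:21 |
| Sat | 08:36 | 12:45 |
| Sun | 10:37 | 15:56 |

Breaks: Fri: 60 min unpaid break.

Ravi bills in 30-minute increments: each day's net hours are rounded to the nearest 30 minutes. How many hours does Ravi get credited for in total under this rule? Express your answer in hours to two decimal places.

Fri: 09:01–18:21 = 9 h 20 min − 60 min = 8 h 20 min → rounds to 8 h 30 min
Sat: 08:36–12:45 = 4 h 9 min → rounds to 4 h 0 min
Sun: 10:37–15:56 = 5 h 19 min → rounds to 5 h 30 min
Total credited: 18 h 0 min.

18.00 hours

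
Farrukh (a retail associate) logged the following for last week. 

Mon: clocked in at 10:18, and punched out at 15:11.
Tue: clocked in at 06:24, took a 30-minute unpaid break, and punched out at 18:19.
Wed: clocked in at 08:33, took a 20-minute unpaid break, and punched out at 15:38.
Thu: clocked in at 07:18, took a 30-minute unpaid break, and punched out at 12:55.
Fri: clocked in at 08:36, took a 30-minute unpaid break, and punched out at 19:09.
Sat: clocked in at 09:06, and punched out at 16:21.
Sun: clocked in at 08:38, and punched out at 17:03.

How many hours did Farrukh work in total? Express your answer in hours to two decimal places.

Mon: 10:18–15:11 = 4 h 53 min
Tue: 06:24–18:19 = 11 h 55 min; less 30 min break → 11 h 25 min
Wed: 08:33–15:38 = 7 h 5 min; less 20 min break → 6 h 45 min
Thu: 07:18–12:55 = 5 h 37 min; less 30 min break → 5 h 7 min
Fri: 08:36–19:09 = 10 h 33 min; less 30 min break → 10 h 3 min
Sat: 09:06–16:21 = 7 h 15 min
Sun: 08:38–17:03 = 8 h 25 min
Total: 4 h 53 min + 11 h 25 min + 6 h 45 min + 5 h 7 min + 10 h 3 min + 7 h 15 min + 8 h 25 min = 53 h 53 min.

53.88 hours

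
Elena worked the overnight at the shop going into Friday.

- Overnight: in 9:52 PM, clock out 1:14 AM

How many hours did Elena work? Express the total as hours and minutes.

3 h 22 min

Overnight: 9:52 PM → midnight = 2 h 8 min; midnight → 1:14 AM = 1 h 14 min; span 3 h 22 min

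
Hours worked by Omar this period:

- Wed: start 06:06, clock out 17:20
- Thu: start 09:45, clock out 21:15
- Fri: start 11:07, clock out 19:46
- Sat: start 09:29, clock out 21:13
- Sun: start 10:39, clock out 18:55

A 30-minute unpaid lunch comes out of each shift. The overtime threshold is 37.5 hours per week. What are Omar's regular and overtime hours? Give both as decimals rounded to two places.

Wed: 06:06–17:20 = 11 h 14 min; less 30 min break → 10 h 44 min
Thu: 09:45–21:15 = 11 h 30 min; less 30 min break → 11 h 0 min
Fri: 11:07–19:46 = 8 h 39 min; less 30 min break → 8 h 9 min
Sat: 09:29–21:13 = 11 h 44 min; less 30 min break → 11 h 14 min
Sun: 10:39–18:55 = 8 h 16 min; less 30 min break → 7 h 46 min
Total worked: 48 h 53 min = 48.88 h.
Threshold 37.5 h → overtime 11 h 23 min, regular 37 h 30 min.

Regular 37.50 hours, overtime 11.38 hours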